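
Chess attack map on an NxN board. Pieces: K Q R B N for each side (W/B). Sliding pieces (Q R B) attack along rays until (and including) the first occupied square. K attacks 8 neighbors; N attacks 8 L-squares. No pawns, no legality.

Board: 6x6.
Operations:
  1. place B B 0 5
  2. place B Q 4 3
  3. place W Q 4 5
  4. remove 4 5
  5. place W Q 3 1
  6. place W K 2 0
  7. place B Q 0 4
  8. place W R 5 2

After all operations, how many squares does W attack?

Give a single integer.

Answer: 24

Derivation:
Op 1: place BB@(0,5)
Op 2: place BQ@(4,3)
Op 3: place WQ@(4,5)
Op 4: remove (4,5)
Op 5: place WQ@(3,1)
Op 6: place WK@(2,0)
Op 7: place BQ@(0,4)
Op 8: place WR@(5,2)
Per-piece attacks for W:
  WK@(2,0): attacks (2,1) (3,0) (1,0) (3,1) (1,1)
  WQ@(3,1): attacks (3,2) (3,3) (3,4) (3,5) (3,0) (4,1) (5,1) (2,1) (1,1) (0,1) (4,2) (5,3) (4,0) (2,2) (1,3) (0,4) (2,0) [ray(-1,1) blocked at (0,4); ray(-1,-1) blocked at (2,0)]
  WR@(5,2): attacks (5,3) (5,4) (5,5) (5,1) (5,0) (4,2) (3,2) (2,2) (1,2) (0,2)
Union (24 distinct): (0,1) (0,2) (0,4) (1,0) (1,1) (1,2) (1,3) (2,0) (2,1) (2,2) (3,0) (3,1) (3,2) (3,3) (3,4) (3,5) (4,0) (4,1) (4,2) (5,0) (5,1) (5,3) (5,4) (5,5)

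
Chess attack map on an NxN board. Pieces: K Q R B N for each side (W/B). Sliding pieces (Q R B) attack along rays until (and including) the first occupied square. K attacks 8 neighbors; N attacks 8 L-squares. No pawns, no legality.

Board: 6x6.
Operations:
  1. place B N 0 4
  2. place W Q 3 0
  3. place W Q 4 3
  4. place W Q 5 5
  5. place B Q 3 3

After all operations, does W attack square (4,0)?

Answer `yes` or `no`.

Answer: yes

Derivation:
Op 1: place BN@(0,4)
Op 2: place WQ@(3,0)
Op 3: place WQ@(4,3)
Op 4: place WQ@(5,5)
Op 5: place BQ@(3,3)
Per-piece attacks for W:
  WQ@(3,0): attacks (3,1) (3,2) (3,3) (4,0) (5,0) (2,0) (1,0) (0,0) (4,1) (5,2) (2,1) (1,2) (0,3) [ray(0,1) blocked at (3,3)]
  WQ@(4,3): attacks (4,4) (4,5) (4,2) (4,1) (4,0) (5,3) (3,3) (5,4) (5,2) (3,4) (2,5) (3,2) (2,1) (1,0) [ray(-1,0) blocked at (3,3)]
  WQ@(5,5): attacks (5,4) (5,3) (5,2) (5,1) (5,0) (4,5) (3,5) (2,5) (1,5) (0,5) (4,4) (3,3) [ray(-1,-1) blocked at (3,3)]
W attacks (4,0): yes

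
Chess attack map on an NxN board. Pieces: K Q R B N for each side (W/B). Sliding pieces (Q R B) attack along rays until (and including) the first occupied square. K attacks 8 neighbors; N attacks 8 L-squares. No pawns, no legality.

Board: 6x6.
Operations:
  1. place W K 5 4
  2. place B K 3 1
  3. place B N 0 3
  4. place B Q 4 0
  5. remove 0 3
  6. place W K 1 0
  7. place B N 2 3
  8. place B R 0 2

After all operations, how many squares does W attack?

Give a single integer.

Answer: 10

Derivation:
Op 1: place WK@(5,4)
Op 2: place BK@(3,1)
Op 3: place BN@(0,3)
Op 4: place BQ@(4,0)
Op 5: remove (0,3)
Op 6: place WK@(1,0)
Op 7: place BN@(2,3)
Op 8: place BR@(0,2)
Per-piece attacks for W:
  WK@(1,0): attacks (1,1) (2,0) (0,0) (2,1) (0,1)
  WK@(5,4): attacks (5,5) (5,3) (4,4) (4,5) (4,3)
Union (10 distinct): (0,0) (0,1) (1,1) (2,0) (2,1) (4,3) (4,4) (4,5) (5,3) (5,5)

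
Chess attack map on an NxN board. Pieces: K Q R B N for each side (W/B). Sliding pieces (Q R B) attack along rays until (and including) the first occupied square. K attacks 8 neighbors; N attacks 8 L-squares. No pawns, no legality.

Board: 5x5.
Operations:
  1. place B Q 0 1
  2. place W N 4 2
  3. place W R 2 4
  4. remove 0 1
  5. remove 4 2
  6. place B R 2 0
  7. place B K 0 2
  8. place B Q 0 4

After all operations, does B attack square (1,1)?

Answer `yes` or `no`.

Answer: yes

Derivation:
Op 1: place BQ@(0,1)
Op 2: place WN@(4,2)
Op 3: place WR@(2,4)
Op 4: remove (0,1)
Op 5: remove (4,2)
Op 6: place BR@(2,0)
Op 7: place BK@(0,2)
Op 8: place BQ@(0,4)
Per-piece attacks for B:
  BK@(0,2): attacks (0,3) (0,1) (1,2) (1,3) (1,1)
  BQ@(0,4): attacks (0,3) (0,2) (1,4) (2,4) (1,3) (2,2) (3,1) (4,0) [ray(0,-1) blocked at (0,2); ray(1,0) blocked at (2,4)]
  BR@(2,0): attacks (2,1) (2,2) (2,3) (2,4) (3,0) (4,0) (1,0) (0,0) [ray(0,1) blocked at (2,4)]
B attacks (1,1): yes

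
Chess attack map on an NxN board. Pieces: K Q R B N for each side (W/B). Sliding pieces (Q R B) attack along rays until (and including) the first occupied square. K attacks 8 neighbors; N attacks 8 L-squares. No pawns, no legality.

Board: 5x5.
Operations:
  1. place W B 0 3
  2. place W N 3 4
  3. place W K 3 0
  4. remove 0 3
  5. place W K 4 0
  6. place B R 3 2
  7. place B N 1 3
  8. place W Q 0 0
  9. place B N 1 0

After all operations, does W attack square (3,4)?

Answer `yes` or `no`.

Op 1: place WB@(0,3)
Op 2: place WN@(3,4)
Op 3: place WK@(3,0)
Op 4: remove (0,3)
Op 5: place WK@(4,0)
Op 6: place BR@(3,2)
Op 7: place BN@(1,3)
Op 8: place WQ@(0,0)
Op 9: place BN@(1,0)
Per-piece attacks for W:
  WQ@(0,0): attacks (0,1) (0,2) (0,3) (0,4) (1,0) (1,1) (2,2) (3,3) (4,4) [ray(1,0) blocked at (1,0)]
  WK@(3,0): attacks (3,1) (4,0) (2,0) (4,1) (2,1)
  WN@(3,4): attacks (4,2) (2,2) (1,3)
  WK@(4,0): attacks (4,1) (3,0) (3,1)
W attacks (3,4): no

Answer: no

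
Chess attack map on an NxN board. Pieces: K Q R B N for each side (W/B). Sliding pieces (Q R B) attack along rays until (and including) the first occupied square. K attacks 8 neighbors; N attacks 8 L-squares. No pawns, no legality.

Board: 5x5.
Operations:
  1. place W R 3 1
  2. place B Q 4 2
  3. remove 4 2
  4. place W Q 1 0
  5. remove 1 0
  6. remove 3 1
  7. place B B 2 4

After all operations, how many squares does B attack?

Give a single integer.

Answer: 4

Derivation:
Op 1: place WR@(3,1)
Op 2: place BQ@(4,2)
Op 3: remove (4,2)
Op 4: place WQ@(1,0)
Op 5: remove (1,0)
Op 6: remove (3,1)
Op 7: place BB@(2,4)
Per-piece attacks for B:
  BB@(2,4): attacks (3,3) (4,2) (1,3) (0,2)
Union (4 distinct): (0,2) (1,3) (3,3) (4,2)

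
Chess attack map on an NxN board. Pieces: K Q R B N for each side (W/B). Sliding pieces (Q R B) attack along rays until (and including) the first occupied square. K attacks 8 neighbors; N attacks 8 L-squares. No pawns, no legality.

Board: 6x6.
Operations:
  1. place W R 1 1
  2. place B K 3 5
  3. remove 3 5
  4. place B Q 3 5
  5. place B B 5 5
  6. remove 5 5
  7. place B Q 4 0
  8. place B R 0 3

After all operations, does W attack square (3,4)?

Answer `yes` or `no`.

Answer: no

Derivation:
Op 1: place WR@(1,1)
Op 2: place BK@(3,5)
Op 3: remove (3,5)
Op 4: place BQ@(3,5)
Op 5: place BB@(5,5)
Op 6: remove (5,5)
Op 7: place BQ@(4,0)
Op 8: place BR@(0,3)
Per-piece attacks for W:
  WR@(1,1): attacks (1,2) (1,3) (1,4) (1,5) (1,0) (2,1) (3,1) (4,1) (5,1) (0,1)
W attacks (3,4): no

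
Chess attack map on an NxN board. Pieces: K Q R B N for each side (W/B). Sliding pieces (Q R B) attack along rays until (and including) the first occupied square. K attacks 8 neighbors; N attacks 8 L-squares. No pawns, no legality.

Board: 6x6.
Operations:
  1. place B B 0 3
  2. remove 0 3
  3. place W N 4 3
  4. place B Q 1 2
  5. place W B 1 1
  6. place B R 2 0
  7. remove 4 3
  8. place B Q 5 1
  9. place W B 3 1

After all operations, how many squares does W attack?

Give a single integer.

Answer: 12

Derivation:
Op 1: place BB@(0,3)
Op 2: remove (0,3)
Op 3: place WN@(4,3)
Op 4: place BQ@(1,2)
Op 5: place WB@(1,1)
Op 6: place BR@(2,0)
Op 7: remove (4,3)
Op 8: place BQ@(5,1)
Op 9: place WB@(3,1)
Per-piece attacks for W:
  WB@(1,1): attacks (2,2) (3,3) (4,4) (5,5) (2,0) (0,2) (0,0) [ray(1,-1) blocked at (2,0)]
  WB@(3,1): attacks (4,2) (5,3) (4,0) (2,2) (1,3) (0,4) (2,0) [ray(-1,-1) blocked at (2,0)]
Union (12 distinct): (0,0) (0,2) (0,4) (1,3) (2,0) (2,2) (3,3) (4,0) (4,2) (4,4) (5,3) (5,5)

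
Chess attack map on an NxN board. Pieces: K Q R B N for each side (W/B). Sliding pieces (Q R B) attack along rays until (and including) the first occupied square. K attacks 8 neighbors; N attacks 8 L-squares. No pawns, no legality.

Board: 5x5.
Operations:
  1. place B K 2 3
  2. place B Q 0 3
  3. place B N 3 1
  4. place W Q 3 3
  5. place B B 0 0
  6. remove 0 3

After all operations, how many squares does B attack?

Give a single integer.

Answer: 12

Derivation:
Op 1: place BK@(2,3)
Op 2: place BQ@(0,3)
Op 3: place BN@(3,1)
Op 4: place WQ@(3,3)
Op 5: place BB@(0,0)
Op 6: remove (0,3)
Per-piece attacks for B:
  BB@(0,0): attacks (1,1) (2,2) (3,3) [ray(1,1) blocked at (3,3)]
  BK@(2,3): attacks (2,4) (2,2) (3,3) (1,3) (3,4) (3,2) (1,4) (1,2)
  BN@(3,1): attacks (4,3) (2,3) (1,2) (1,0)
Union (12 distinct): (1,0) (1,1) (1,2) (1,3) (1,4) (2,2) (2,3) (2,4) (3,2) (3,3) (3,4) (4,3)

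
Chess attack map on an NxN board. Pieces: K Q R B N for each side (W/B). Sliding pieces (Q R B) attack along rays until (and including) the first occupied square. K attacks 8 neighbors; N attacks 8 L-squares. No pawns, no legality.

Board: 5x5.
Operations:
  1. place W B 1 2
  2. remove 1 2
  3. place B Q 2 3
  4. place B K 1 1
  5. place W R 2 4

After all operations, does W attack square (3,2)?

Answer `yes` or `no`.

Answer: no

Derivation:
Op 1: place WB@(1,2)
Op 2: remove (1,2)
Op 3: place BQ@(2,3)
Op 4: place BK@(1,1)
Op 5: place WR@(2,4)
Per-piece attacks for W:
  WR@(2,4): attacks (2,3) (3,4) (4,4) (1,4) (0,4) [ray(0,-1) blocked at (2,3)]
W attacks (3,2): no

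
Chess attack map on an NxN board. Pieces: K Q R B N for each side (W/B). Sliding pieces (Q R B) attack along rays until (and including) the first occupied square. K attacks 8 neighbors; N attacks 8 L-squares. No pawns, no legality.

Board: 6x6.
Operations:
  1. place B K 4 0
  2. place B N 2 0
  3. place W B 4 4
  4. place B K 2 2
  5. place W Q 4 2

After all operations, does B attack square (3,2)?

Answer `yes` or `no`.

Answer: yes

Derivation:
Op 1: place BK@(4,0)
Op 2: place BN@(2,0)
Op 3: place WB@(4,4)
Op 4: place BK@(2,2)
Op 5: place WQ@(4,2)
Per-piece attacks for B:
  BN@(2,0): attacks (3,2) (4,1) (1,2) (0,1)
  BK@(2,2): attacks (2,3) (2,1) (3,2) (1,2) (3,3) (3,1) (1,3) (1,1)
  BK@(4,0): attacks (4,1) (5,0) (3,0) (5,1) (3,1)
B attacks (3,2): yes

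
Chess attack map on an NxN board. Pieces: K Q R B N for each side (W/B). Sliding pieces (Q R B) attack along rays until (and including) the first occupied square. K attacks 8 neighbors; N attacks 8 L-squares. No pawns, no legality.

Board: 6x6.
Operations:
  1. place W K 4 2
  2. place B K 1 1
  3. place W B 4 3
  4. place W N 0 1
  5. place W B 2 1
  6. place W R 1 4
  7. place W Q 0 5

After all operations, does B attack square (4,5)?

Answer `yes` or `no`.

Op 1: place WK@(4,2)
Op 2: place BK@(1,1)
Op 3: place WB@(4,3)
Op 4: place WN@(0,1)
Op 5: place WB@(2,1)
Op 6: place WR@(1,4)
Op 7: place WQ@(0,5)
Per-piece attacks for B:
  BK@(1,1): attacks (1,2) (1,0) (2,1) (0,1) (2,2) (2,0) (0,2) (0,0)
B attacks (4,5): no

Answer: no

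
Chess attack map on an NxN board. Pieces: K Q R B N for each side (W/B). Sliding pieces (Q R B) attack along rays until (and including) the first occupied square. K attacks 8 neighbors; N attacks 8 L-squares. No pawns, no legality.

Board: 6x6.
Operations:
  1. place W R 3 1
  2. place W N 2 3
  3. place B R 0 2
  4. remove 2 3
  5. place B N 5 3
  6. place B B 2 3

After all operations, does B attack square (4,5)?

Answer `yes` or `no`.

Op 1: place WR@(3,1)
Op 2: place WN@(2,3)
Op 3: place BR@(0,2)
Op 4: remove (2,3)
Op 5: place BN@(5,3)
Op 6: place BB@(2,3)
Per-piece attacks for B:
  BR@(0,2): attacks (0,3) (0,4) (0,5) (0,1) (0,0) (1,2) (2,2) (3,2) (4,2) (5,2)
  BB@(2,3): attacks (3,4) (4,5) (3,2) (4,1) (5,0) (1,4) (0,5) (1,2) (0,1)
  BN@(5,3): attacks (4,5) (3,4) (4,1) (3,2)
B attacks (4,5): yes

Answer: yes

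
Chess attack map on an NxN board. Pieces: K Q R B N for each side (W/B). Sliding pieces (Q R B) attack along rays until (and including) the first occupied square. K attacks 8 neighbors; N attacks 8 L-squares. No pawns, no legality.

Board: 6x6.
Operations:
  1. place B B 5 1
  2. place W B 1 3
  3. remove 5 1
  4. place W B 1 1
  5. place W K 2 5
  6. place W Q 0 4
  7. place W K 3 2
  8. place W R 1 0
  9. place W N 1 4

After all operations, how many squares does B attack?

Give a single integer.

Answer: 0

Derivation:
Op 1: place BB@(5,1)
Op 2: place WB@(1,3)
Op 3: remove (5,1)
Op 4: place WB@(1,1)
Op 5: place WK@(2,5)
Op 6: place WQ@(0,4)
Op 7: place WK@(3,2)
Op 8: place WR@(1,0)
Op 9: place WN@(1,4)
Per-piece attacks for B:
Union (0 distinct): (none)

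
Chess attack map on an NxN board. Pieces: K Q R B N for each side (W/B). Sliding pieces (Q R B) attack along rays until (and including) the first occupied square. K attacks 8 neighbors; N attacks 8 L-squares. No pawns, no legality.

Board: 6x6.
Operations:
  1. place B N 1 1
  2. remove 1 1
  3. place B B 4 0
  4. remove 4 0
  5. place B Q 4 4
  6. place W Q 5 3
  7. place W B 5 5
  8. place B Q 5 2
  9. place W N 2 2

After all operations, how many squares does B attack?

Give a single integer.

Answer: 20

Derivation:
Op 1: place BN@(1,1)
Op 2: remove (1,1)
Op 3: place BB@(4,0)
Op 4: remove (4,0)
Op 5: place BQ@(4,4)
Op 6: place WQ@(5,3)
Op 7: place WB@(5,5)
Op 8: place BQ@(5,2)
Op 9: place WN@(2,2)
Per-piece attacks for B:
  BQ@(4,4): attacks (4,5) (4,3) (4,2) (4,1) (4,0) (5,4) (3,4) (2,4) (1,4) (0,4) (5,5) (5,3) (3,5) (3,3) (2,2) [ray(1,1) blocked at (5,5); ray(1,-1) blocked at (5,3); ray(-1,-1) blocked at (2,2)]
  BQ@(5,2): attacks (5,3) (5,1) (5,0) (4,2) (3,2) (2,2) (4,3) (3,4) (2,5) (4,1) (3,0) [ray(0,1) blocked at (5,3); ray(-1,0) blocked at (2,2)]
Union (20 distinct): (0,4) (1,4) (2,2) (2,4) (2,5) (3,0) (3,2) (3,3) (3,4) (3,5) (4,0) (4,1) (4,2) (4,3) (4,5) (5,0) (5,1) (5,3) (5,4) (5,5)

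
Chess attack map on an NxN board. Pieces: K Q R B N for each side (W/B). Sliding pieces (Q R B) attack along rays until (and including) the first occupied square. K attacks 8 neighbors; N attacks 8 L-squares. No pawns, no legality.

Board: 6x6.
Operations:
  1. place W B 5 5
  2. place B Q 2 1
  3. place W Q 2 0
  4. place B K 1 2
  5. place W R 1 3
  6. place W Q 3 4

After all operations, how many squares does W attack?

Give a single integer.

Op 1: place WB@(5,5)
Op 2: place BQ@(2,1)
Op 3: place WQ@(2,0)
Op 4: place BK@(1,2)
Op 5: place WR@(1,3)
Op 6: place WQ@(3,4)
Per-piece attacks for W:
  WR@(1,3): attacks (1,4) (1,5) (1,2) (2,3) (3,3) (4,3) (5,3) (0,3) [ray(0,-1) blocked at (1,2)]
  WQ@(2,0): attacks (2,1) (3,0) (4,0) (5,0) (1,0) (0,0) (3,1) (4,2) (5,3) (1,1) (0,2) [ray(0,1) blocked at (2,1)]
  WQ@(3,4): attacks (3,5) (3,3) (3,2) (3,1) (3,0) (4,4) (5,4) (2,4) (1,4) (0,4) (4,5) (4,3) (5,2) (2,5) (2,3) (1,2) [ray(-1,-1) blocked at (1,2)]
  WB@(5,5): attacks (4,4) (3,3) (2,2) (1,1) (0,0)
Union (28 distinct): (0,0) (0,2) (0,3) (0,4) (1,0) (1,1) (1,2) (1,4) (1,5) (2,1) (2,2) (2,3) (2,4) (2,5) (3,0) (3,1) (3,2) (3,3) (3,5) (4,0) (4,2) (4,3) (4,4) (4,5) (5,0) (5,2) (5,3) (5,4)

Answer: 28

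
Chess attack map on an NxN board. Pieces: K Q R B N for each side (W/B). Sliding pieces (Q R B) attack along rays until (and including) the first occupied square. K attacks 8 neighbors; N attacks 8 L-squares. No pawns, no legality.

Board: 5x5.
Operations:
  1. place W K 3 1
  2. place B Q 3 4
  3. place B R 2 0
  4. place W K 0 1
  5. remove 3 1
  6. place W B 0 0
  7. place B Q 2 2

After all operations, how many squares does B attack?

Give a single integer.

Op 1: place WK@(3,1)
Op 2: place BQ@(3,4)
Op 3: place BR@(2,0)
Op 4: place WK@(0,1)
Op 5: remove (3,1)
Op 6: place WB@(0,0)
Op 7: place BQ@(2,2)
Per-piece attacks for B:
  BR@(2,0): attacks (2,1) (2,2) (3,0) (4,0) (1,0) (0,0) [ray(0,1) blocked at (2,2); ray(-1,0) blocked at (0,0)]
  BQ@(2,2): attacks (2,3) (2,4) (2,1) (2,0) (3,2) (4,2) (1,2) (0,2) (3,3) (4,4) (3,1) (4,0) (1,3) (0,4) (1,1) (0,0) [ray(0,-1) blocked at (2,0); ray(-1,-1) blocked at (0,0)]
  BQ@(3,4): attacks (3,3) (3,2) (3,1) (3,0) (4,4) (2,4) (1,4) (0,4) (4,3) (2,3) (1,2) (0,1) [ray(-1,-1) blocked at (0,1)]
Union (22 distinct): (0,0) (0,1) (0,2) (0,4) (1,0) (1,1) (1,2) (1,3) (1,4) (2,0) (2,1) (2,2) (2,3) (2,4) (3,0) (3,1) (3,2) (3,3) (4,0) (4,2) (4,3) (4,4)

Answer: 22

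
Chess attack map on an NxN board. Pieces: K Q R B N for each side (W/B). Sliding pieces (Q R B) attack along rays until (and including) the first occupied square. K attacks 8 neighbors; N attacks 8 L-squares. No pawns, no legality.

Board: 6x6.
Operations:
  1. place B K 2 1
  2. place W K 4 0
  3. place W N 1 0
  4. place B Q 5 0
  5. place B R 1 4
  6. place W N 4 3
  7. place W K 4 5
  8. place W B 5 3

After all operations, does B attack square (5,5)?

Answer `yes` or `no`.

Op 1: place BK@(2,1)
Op 2: place WK@(4,0)
Op 3: place WN@(1,0)
Op 4: place BQ@(5,0)
Op 5: place BR@(1,4)
Op 6: place WN@(4,3)
Op 7: place WK@(4,5)
Op 8: place WB@(5,3)
Per-piece attacks for B:
  BR@(1,4): attacks (1,5) (1,3) (1,2) (1,1) (1,0) (2,4) (3,4) (4,4) (5,4) (0,4) [ray(0,-1) blocked at (1,0)]
  BK@(2,1): attacks (2,2) (2,0) (3,1) (1,1) (3,2) (3,0) (1,2) (1,0)
  BQ@(5,0): attacks (5,1) (5,2) (5,3) (4,0) (4,1) (3,2) (2,3) (1,4) [ray(0,1) blocked at (5,3); ray(-1,0) blocked at (4,0); ray(-1,1) blocked at (1,4)]
B attacks (5,5): no

Answer: no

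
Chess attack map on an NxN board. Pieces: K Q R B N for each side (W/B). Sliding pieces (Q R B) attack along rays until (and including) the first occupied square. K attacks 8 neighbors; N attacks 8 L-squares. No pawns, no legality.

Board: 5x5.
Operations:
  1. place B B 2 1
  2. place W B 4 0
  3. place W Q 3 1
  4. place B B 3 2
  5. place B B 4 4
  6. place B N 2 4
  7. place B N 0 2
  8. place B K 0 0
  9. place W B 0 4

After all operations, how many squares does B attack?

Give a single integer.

Answer: 15

Derivation:
Op 1: place BB@(2,1)
Op 2: place WB@(4,0)
Op 3: place WQ@(3,1)
Op 4: place BB@(3,2)
Op 5: place BB@(4,4)
Op 6: place BN@(2,4)
Op 7: place BN@(0,2)
Op 8: place BK@(0,0)
Op 9: place WB@(0,4)
Per-piece attacks for B:
  BK@(0,0): attacks (0,1) (1,0) (1,1)
  BN@(0,2): attacks (1,4) (2,3) (1,0) (2,1)
  BB@(2,1): attacks (3,2) (3,0) (1,2) (0,3) (1,0) [ray(1,1) blocked at (3,2)]
  BN@(2,4): attacks (3,2) (4,3) (1,2) (0,3)
  BB@(3,2): attacks (4,3) (4,1) (2,3) (1,4) (2,1) [ray(-1,-1) blocked at (2,1)]
  BB@(4,4): attacks (3,3) (2,2) (1,1) (0,0) [ray(-1,-1) blocked at (0,0)]
Union (15 distinct): (0,0) (0,1) (0,3) (1,0) (1,1) (1,2) (1,4) (2,1) (2,2) (2,3) (3,0) (3,2) (3,3) (4,1) (4,3)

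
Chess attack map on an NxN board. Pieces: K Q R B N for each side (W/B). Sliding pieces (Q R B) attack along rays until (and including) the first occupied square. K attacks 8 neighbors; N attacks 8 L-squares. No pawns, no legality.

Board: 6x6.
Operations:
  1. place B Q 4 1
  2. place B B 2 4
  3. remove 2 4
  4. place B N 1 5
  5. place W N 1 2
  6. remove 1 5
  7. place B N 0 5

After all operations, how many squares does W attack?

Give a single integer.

Answer: 6

Derivation:
Op 1: place BQ@(4,1)
Op 2: place BB@(2,4)
Op 3: remove (2,4)
Op 4: place BN@(1,5)
Op 5: place WN@(1,2)
Op 6: remove (1,5)
Op 7: place BN@(0,5)
Per-piece attacks for W:
  WN@(1,2): attacks (2,4) (3,3) (0,4) (2,0) (3,1) (0,0)
Union (6 distinct): (0,0) (0,4) (2,0) (2,4) (3,1) (3,3)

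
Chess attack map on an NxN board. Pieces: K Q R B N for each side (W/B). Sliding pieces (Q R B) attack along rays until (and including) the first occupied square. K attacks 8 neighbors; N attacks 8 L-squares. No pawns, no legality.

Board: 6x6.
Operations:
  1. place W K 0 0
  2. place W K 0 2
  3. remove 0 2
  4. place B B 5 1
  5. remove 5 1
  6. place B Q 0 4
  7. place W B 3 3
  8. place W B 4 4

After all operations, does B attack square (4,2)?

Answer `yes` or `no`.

Op 1: place WK@(0,0)
Op 2: place WK@(0,2)
Op 3: remove (0,2)
Op 4: place BB@(5,1)
Op 5: remove (5,1)
Op 6: place BQ@(0,4)
Op 7: place WB@(3,3)
Op 8: place WB@(4,4)
Per-piece attacks for B:
  BQ@(0,4): attacks (0,5) (0,3) (0,2) (0,1) (0,0) (1,4) (2,4) (3,4) (4,4) (1,5) (1,3) (2,2) (3,1) (4,0) [ray(0,-1) blocked at (0,0); ray(1,0) blocked at (4,4)]
B attacks (4,2): no

Answer: no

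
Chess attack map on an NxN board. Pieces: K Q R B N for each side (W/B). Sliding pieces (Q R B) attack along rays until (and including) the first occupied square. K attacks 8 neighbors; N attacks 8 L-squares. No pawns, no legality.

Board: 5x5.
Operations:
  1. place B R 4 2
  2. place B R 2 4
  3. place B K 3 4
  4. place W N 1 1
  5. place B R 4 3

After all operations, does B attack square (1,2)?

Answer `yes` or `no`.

Op 1: place BR@(4,2)
Op 2: place BR@(2,4)
Op 3: place BK@(3,4)
Op 4: place WN@(1,1)
Op 5: place BR@(4,3)
Per-piece attacks for B:
  BR@(2,4): attacks (2,3) (2,2) (2,1) (2,0) (3,4) (1,4) (0,4) [ray(1,0) blocked at (3,4)]
  BK@(3,4): attacks (3,3) (4,4) (2,4) (4,3) (2,3)
  BR@(4,2): attacks (4,3) (4,1) (4,0) (3,2) (2,2) (1,2) (0,2) [ray(0,1) blocked at (4,3)]
  BR@(4,3): attacks (4,4) (4,2) (3,3) (2,3) (1,3) (0,3) [ray(0,-1) blocked at (4,2)]
B attacks (1,2): yes

Answer: yes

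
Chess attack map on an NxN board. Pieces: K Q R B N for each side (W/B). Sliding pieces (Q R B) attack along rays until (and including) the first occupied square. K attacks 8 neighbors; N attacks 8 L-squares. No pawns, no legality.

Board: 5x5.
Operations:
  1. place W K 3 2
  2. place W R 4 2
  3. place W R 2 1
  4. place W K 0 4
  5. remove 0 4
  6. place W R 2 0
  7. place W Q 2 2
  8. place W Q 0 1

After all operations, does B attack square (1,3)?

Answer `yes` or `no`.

Answer: no

Derivation:
Op 1: place WK@(3,2)
Op 2: place WR@(4,2)
Op 3: place WR@(2,1)
Op 4: place WK@(0,4)
Op 5: remove (0,4)
Op 6: place WR@(2,0)
Op 7: place WQ@(2,2)
Op 8: place WQ@(0,1)
Per-piece attacks for B:
B attacks (1,3): no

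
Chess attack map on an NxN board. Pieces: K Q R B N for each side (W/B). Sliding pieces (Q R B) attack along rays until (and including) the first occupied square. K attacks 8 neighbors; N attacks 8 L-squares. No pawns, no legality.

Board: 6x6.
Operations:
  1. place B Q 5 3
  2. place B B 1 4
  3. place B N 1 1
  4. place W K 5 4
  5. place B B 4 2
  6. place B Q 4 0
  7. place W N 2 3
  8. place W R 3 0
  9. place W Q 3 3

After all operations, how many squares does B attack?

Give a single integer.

Answer: 22

Derivation:
Op 1: place BQ@(5,3)
Op 2: place BB@(1,4)
Op 3: place BN@(1,1)
Op 4: place WK@(5,4)
Op 5: place BB@(4,2)
Op 6: place BQ@(4,0)
Op 7: place WN@(2,3)
Op 8: place WR@(3,0)
Op 9: place WQ@(3,3)
Per-piece attacks for B:
  BN@(1,1): attacks (2,3) (3,2) (0,3) (3,0)
  BB@(1,4): attacks (2,5) (2,3) (0,5) (0,3) [ray(1,-1) blocked at (2,3)]
  BQ@(4,0): attacks (4,1) (4,2) (5,0) (3,0) (5,1) (3,1) (2,2) (1,3) (0,4) [ray(0,1) blocked at (4,2); ray(-1,0) blocked at (3,0)]
  BB@(4,2): attacks (5,3) (5,1) (3,3) (3,1) (2,0) [ray(1,1) blocked at (5,3); ray(-1,1) blocked at (3,3)]
  BQ@(5,3): attacks (5,4) (5,2) (5,1) (5,0) (4,3) (3,3) (4,4) (3,5) (4,2) [ray(0,1) blocked at (5,4); ray(-1,0) blocked at (3,3); ray(-1,-1) blocked at (4,2)]
Union (22 distinct): (0,3) (0,4) (0,5) (1,3) (2,0) (2,2) (2,3) (2,5) (3,0) (3,1) (3,2) (3,3) (3,5) (4,1) (4,2) (4,3) (4,4) (5,0) (5,1) (5,2) (5,3) (5,4)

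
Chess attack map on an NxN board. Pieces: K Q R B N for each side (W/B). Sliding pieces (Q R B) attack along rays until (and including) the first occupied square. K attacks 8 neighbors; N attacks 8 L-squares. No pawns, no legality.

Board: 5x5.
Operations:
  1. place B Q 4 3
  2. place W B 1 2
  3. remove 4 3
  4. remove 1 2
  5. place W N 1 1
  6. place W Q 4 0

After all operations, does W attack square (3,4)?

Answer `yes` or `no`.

Op 1: place BQ@(4,3)
Op 2: place WB@(1,2)
Op 3: remove (4,3)
Op 4: remove (1,2)
Op 5: place WN@(1,1)
Op 6: place WQ@(4,0)
Per-piece attacks for W:
  WN@(1,1): attacks (2,3) (3,2) (0,3) (3,0)
  WQ@(4,0): attacks (4,1) (4,2) (4,3) (4,4) (3,0) (2,0) (1,0) (0,0) (3,1) (2,2) (1,3) (0,4)
W attacks (3,4): no

Answer: no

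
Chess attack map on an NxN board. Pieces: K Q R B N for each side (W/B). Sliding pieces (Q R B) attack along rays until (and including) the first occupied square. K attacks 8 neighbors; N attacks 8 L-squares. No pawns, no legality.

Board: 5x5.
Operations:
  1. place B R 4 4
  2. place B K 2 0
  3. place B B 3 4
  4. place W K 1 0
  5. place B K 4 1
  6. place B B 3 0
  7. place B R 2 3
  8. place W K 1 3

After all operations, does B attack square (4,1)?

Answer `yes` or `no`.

Answer: yes

Derivation:
Op 1: place BR@(4,4)
Op 2: place BK@(2,0)
Op 3: place BB@(3,4)
Op 4: place WK@(1,0)
Op 5: place BK@(4,1)
Op 6: place BB@(3,0)
Op 7: place BR@(2,3)
Op 8: place WK@(1,3)
Per-piece attacks for B:
  BK@(2,0): attacks (2,1) (3,0) (1,0) (3,1) (1,1)
  BR@(2,3): attacks (2,4) (2,2) (2,1) (2,0) (3,3) (4,3) (1,3) [ray(0,-1) blocked at (2,0); ray(-1,0) blocked at (1,3)]
  BB@(3,0): attacks (4,1) (2,1) (1,2) (0,3) [ray(1,1) blocked at (4,1)]
  BB@(3,4): attacks (4,3) (2,3) [ray(-1,-1) blocked at (2,3)]
  BK@(4,1): attacks (4,2) (4,0) (3,1) (3,2) (3,0)
  BR@(4,4): attacks (4,3) (4,2) (4,1) (3,4) [ray(0,-1) blocked at (4,1); ray(-1,0) blocked at (3,4)]
B attacks (4,1): yes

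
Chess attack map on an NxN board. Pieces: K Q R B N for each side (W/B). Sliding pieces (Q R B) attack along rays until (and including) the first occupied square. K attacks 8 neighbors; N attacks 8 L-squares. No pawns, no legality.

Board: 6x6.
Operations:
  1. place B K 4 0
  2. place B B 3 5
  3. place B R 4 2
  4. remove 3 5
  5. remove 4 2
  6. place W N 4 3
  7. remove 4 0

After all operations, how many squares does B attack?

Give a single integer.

Op 1: place BK@(4,0)
Op 2: place BB@(3,5)
Op 3: place BR@(4,2)
Op 4: remove (3,5)
Op 5: remove (4,2)
Op 6: place WN@(4,3)
Op 7: remove (4,0)
Per-piece attacks for B:
Union (0 distinct): (none)

Answer: 0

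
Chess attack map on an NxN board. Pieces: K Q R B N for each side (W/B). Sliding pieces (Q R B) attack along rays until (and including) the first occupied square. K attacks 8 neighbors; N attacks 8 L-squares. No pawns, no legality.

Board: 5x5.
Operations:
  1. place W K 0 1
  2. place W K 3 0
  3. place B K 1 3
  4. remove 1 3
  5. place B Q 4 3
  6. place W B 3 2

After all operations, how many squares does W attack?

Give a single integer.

Op 1: place WK@(0,1)
Op 2: place WK@(3,0)
Op 3: place BK@(1,3)
Op 4: remove (1,3)
Op 5: place BQ@(4,3)
Op 6: place WB@(3,2)
Per-piece attacks for W:
  WK@(0,1): attacks (0,2) (0,0) (1,1) (1,2) (1,0)
  WK@(3,0): attacks (3,1) (4,0) (2,0) (4,1) (2,1)
  WB@(3,2): attacks (4,3) (4,1) (2,3) (1,4) (2,1) (1,0) [ray(1,1) blocked at (4,3)]
Union (13 distinct): (0,0) (0,2) (1,0) (1,1) (1,2) (1,4) (2,0) (2,1) (2,3) (3,1) (4,0) (4,1) (4,3)

Answer: 13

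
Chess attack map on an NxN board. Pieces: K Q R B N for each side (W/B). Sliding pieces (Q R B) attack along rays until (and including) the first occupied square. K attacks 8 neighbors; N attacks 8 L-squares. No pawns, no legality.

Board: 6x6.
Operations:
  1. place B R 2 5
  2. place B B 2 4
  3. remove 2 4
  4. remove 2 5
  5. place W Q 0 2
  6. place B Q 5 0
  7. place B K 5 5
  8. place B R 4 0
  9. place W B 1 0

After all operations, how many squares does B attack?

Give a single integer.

Op 1: place BR@(2,5)
Op 2: place BB@(2,4)
Op 3: remove (2,4)
Op 4: remove (2,5)
Op 5: place WQ@(0,2)
Op 6: place BQ@(5,0)
Op 7: place BK@(5,5)
Op 8: place BR@(4,0)
Op 9: place WB@(1,0)
Per-piece attacks for B:
  BR@(4,0): attacks (4,1) (4,2) (4,3) (4,4) (4,5) (5,0) (3,0) (2,0) (1,0) [ray(1,0) blocked at (5,0); ray(-1,0) blocked at (1,0)]
  BQ@(5,0): attacks (5,1) (5,2) (5,3) (5,4) (5,5) (4,0) (4,1) (3,2) (2,3) (1,4) (0,5) [ray(0,1) blocked at (5,5); ray(-1,0) blocked at (4,0)]
  BK@(5,5): attacks (5,4) (4,5) (4,4)
Union (19 distinct): (0,5) (1,0) (1,4) (2,0) (2,3) (3,0) (3,2) (4,0) (4,1) (4,2) (4,3) (4,4) (4,5) (5,0) (5,1) (5,2) (5,3) (5,4) (5,5)

Answer: 19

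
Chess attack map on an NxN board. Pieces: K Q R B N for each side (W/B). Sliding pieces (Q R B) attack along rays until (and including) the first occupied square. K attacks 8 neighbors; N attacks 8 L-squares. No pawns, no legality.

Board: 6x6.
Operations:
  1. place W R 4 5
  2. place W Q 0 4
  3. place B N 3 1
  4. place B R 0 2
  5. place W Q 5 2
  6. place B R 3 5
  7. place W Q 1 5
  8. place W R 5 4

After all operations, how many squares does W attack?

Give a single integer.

Op 1: place WR@(4,5)
Op 2: place WQ@(0,4)
Op 3: place BN@(3,1)
Op 4: place BR@(0,2)
Op 5: place WQ@(5,2)
Op 6: place BR@(3,5)
Op 7: place WQ@(1,5)
Op 8: place WR@(5,4)
Per-piece attacks for W:
  WQ@(0,4): attacks (0,5) (0,3) (0,2) (1,4) (2,4) (3,4) (4,4) (5,4) (1,5) (1,3) (2,2) (3,1) [ray(0,-1) blocked at (0,2); ray(1,0) blocked at (5,4); ray(1,1) blocked at (1,5); ray(1,-1) blocked at (3,1)]
  WQ@(1,5): attacks (1,4) (1,3) (1,2) (1,1) (1,0) (2,5) (3,5) (0,5) (2,4) (3,3) (4,2) (5,1) (0,4) [ray(1,0) blocked at (3,5); ray(-1,-1) blocked at (0,4)]
  WR@(4,5): attacks (4,4) (4,3) (4,2) (4,1) (4,0) (5,5) (3,5) [ray(-1,0) blocked at (3,5)]
  WQ@(5,2): attacks (5,3) (5,4) (5,1) (5,0) (4,2) (3,2) (2,2) (1,2) (0,2) (4,3) (3,4) (2,5) (4,1) (3,0) [ray(0,1) blocked at (5,4); ray(-1,0) blocked at (0,2)]
  WR@(5,4): attacks (5,5) (5,3) (5,2) (4,4) (3,4) (2,4) (1,4) (0,4) [ray(0,-1) blocked at (5,2); ray(-1,0) blocked at (0,4)]
Union (30 distinct): (0,2) (0,3) (0,4) (0,5) (1,0) (1,1) (1,2) (1,3) (1,4) (1,5) (2,2) (2,4) (2,5) (3,0) (3,1) (3,2) (3,3) (3,4) (3,5) (4,0) (4,1) (4,2) (4,3) (4,4) (5,0) (5,1) (5,2) (5,3) (5,4) (5,5)

Answer: 30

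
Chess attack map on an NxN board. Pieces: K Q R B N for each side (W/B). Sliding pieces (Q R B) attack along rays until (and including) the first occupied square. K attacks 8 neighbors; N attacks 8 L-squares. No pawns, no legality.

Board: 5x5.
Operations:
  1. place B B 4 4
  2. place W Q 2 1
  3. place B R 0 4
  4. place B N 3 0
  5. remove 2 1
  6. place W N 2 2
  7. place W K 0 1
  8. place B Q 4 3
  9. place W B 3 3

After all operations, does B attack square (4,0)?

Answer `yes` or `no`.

Answer: yes

Derivation:
Op 1: place BB@(4,4)
Op 2: place WQ@(2,1)
Op 3: place BR@(0,4)
Op 4: place BN@(3,0)
Op 5: remove (2,1)
Op 6: place WN@(2,2)
Op 7: place WK@(0,1)
Op 8: place BQ@(4,3)
Op 9: place WB@(3,3)
Per-piece attacks for B:
  BR@(0,4): attacks (0,3) (0,2) (0,1) (1,4) (2,4) (3,4) (4,4) [ray(0,-1) blocked at (0,1); ray(1,0) blocked at (4,4)]
  BN@(3,0): attacks (4,2) (2,2) (1,1)
  BQ@(4,3): attacks (4,4) (4,2) (4,1) (4,0) (3,3) (3,4) (3,2) (2,1) (1,0) [ray(0,1) blocked at (4,4); ray(-1,0) blocked at (3,3)]
  BB@(4,4): attacks (3,3) [ray(-1,-1) blocked at (3,3)]
B attacks (4,0): yes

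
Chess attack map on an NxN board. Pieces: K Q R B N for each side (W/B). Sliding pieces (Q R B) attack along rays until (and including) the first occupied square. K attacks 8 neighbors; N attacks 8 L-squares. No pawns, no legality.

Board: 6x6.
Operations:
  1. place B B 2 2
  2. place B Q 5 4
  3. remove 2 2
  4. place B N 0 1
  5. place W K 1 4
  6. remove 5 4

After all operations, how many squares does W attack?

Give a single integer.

Answer: 8

Derivation:
Op 1: place BB@(2,2)
Op 2: place BQ@(5,4)
Op 3: remove (2,2)
Op 4: place BN@(0,1)
Op 5: place WK@(1,4)
Op 6: remove (5,4)
Per-piece attacks for W:
  WK@(1,4): attacks (1,5) (1,3) (2,4) (0,4) (2,5) (2,3) (0,5) (0,3)
Union (8 distinct): (0,3) (0,4) (0,5) (1,3) (1,5) (2,3) (2,4) (2,5)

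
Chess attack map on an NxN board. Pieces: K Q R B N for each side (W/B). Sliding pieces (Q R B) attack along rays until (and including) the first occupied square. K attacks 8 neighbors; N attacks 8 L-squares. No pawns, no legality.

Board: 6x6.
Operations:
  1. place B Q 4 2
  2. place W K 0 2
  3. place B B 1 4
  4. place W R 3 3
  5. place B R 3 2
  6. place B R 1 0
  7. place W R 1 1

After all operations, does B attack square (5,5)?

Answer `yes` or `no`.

Op 1: place BQ@(4,2)
Op 2: place WK@(0,2)
Op 3: place BB@(1,4)
Op 4: place WR@(3,3)
Op 5: place BR@(3,2)
Op 6: place BR@(1,0)
Op 7: place WR@(1,1)
Per-piece attacks for B:
  BR@(1,0): attacks (1,1) (2,0) (3,0) (4,0) (5,0) (0,0) [ray(0,1) blocked at (1,1)]
  BB@(1,4): attacks (2,5) (2,3) (3,2) (0,5) (0,3) [ray(1,-1) blocked at (3,2)]
  BR@(3,2): attacks (3,3) (3,1) (3,0) (4,2) (2,2) (1,2) (0,2) [ray(0,1) blocked at (3,3); ray(1,0) blocked at (4,2); ray(-1,0) blocked at (0,2)]
  BQ@(4,2): attacks (4,3) (4,4) (4,5) (4,1) (4,0) (5,2) (3,2) (5,3) (5,1) (3,3) (3,1) (2,0) [ray(-1,0) blocked at (3,2); ray(-1,1) blocked at (3,3)]
B attacks (5,5): no

Answer: no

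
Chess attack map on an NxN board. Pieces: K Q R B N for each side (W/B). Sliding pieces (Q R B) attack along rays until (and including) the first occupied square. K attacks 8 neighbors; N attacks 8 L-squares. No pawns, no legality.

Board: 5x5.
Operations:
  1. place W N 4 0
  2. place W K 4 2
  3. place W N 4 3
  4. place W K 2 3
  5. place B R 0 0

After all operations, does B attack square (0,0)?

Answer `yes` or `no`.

Answer: no

Derivation:
Op 1: place WN@(4,0)
Op 2: place WK@(4,2)
Op 3: place WN@(4,3)
Op 4: place WK@(2,3)
Op 5: place BR@(0,0)
Per-piece attacks for B:
  BR@(0,0): attacks (0,1) (0,2) (0,3) (0,4) (1,0) (2,0) (3,0) (4,0) [ray(1,0) blocked at (4,0)]
B attacks (0,0): no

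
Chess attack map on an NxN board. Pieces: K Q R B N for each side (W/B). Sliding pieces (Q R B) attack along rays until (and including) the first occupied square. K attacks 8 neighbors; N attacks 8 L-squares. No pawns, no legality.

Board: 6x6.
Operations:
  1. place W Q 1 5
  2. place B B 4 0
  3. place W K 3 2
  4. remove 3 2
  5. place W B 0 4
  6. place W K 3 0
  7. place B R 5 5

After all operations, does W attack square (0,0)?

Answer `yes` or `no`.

Op 1: place WQ@(1,5)
Op 2: place BB@(4,0)
Op 3: place WK@(3,2)
Op 4: remove (3,2)
Op 5: place WB@(0,4)
Op 6: place WK@(3,0)
Op 7: place BR@(5,5)
Per-piece attacks for W:
  WB@(0,4): attacks (1,5) (1,3) (2,2) (3,1) (4,0) [ray(1,1) blocked at (1,5); ray(1,-1) blocked at (4,0)]
  WQ@(1,5): attacks (1,4) (1,3) (1,2) (1,1) (1,0) (2,5) (3,5) (4,5) (5,5) (0,5) (2,4) (3,3) (4,2) (5,1) (0,4) [ray(1,0) blocked at (5,5); ray(-1,-1) blocked at (0,4)]
  WK@(3,0): attacks (3,1) (4,0) (2,0) (4,1) (2,1)
W attacks (0,0): no

Answer: no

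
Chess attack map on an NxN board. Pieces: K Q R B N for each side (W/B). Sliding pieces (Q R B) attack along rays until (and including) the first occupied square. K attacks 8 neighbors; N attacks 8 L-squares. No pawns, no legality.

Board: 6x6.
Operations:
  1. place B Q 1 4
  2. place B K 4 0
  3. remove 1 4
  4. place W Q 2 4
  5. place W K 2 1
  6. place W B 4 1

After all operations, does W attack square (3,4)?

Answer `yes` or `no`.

Answer: yes

Derivation:
Op 1: place BQ@(1,4)
Op 2: place BK@(4,0)
Op 3: remove (1,4)
Op 4: place WQ@(2,4)
Op 5: place WK@(2,1)
Op 6: place WB@(4,1)
Per-piece attacks for W:
  WK@(2,1): attacks (2,2) (2,0) (3,1) (1,1) (3,2) (3,0) (1,2) (1,0)
  WQ@(2,4): attacks (2,5) (2,3) (2,2) (2,1) (3,4) (4,4) (5,4) (1,4) (0,4) (3,5) (3,3) (4,2) (5,1) (1,5) (1,3) (0,2) [ray(0,-1) blocked at (2,1)]
  WB@(4,1): attacks (5,2) (5,0) (3,2) (2,3) (1,4) (0,5) (3,0)
W attacks (3,4): yes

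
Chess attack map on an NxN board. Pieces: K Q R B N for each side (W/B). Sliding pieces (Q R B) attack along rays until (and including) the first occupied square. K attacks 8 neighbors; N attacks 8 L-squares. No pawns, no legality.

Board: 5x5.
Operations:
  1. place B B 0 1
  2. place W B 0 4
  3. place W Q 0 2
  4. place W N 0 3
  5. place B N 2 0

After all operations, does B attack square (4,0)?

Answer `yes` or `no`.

Answer: no

Derivation:
Op 1: place BB@(0,1)
Op 2: place WB@(0,4)
Op 3: place WQ@(0,2)
Op 4: place WN@(0,3)
Op 5: place BN@(2,0)
Per-piece attacks for B:
  BB@(0,1): attacks (1,2) (2,3) (3,4) (1,0)
  BN@(2,0): attacks (3,2) (4,1) (1,2) (0,1)
B attacks (4,0): no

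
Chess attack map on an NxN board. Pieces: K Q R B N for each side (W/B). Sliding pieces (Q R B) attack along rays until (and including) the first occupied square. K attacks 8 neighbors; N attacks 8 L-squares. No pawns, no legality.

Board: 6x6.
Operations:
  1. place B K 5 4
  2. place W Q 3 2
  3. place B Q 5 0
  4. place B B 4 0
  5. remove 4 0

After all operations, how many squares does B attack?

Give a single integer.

Op 1: place BK@(5,4)
Op 2: place WQ@(3,2)
Op 3: place BQ@(5,0)
Op 4: place BB@(4,0)
Op 5: remove (4,0)
Per-piece attacks for B:
  BQ@(5,0): attacks (5,1) (5,2) (5,3) (5,4) (4,0) (3,0) (2,0) (1,0) (0,0) (4,1) (3,2) [ray(0,1) blocked at (5,4); ray(-1,1) blocked at (3,2)]
  BK@(5,4): attacks (5,5) (5,3) (4,4) (4,5) (4,3)
Union (15 distinct): (0,0) (1,0) (2,0) (3,0) (3,2) (4,0) (4,1) (4,3) (4,4) (4,5) (5,1) (5,2) (5,3) (5,4) (5,5)

Answer: 15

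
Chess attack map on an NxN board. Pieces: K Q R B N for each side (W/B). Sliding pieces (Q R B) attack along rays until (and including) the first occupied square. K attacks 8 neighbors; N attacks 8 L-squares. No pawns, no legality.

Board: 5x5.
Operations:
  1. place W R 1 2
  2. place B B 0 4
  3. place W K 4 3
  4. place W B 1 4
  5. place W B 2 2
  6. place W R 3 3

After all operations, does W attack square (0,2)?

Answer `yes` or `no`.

Answer: yes

Derivation:
Op 1: place WR@(1,2)
Op 2: place BB@(0,4)
Op 3: place WK@(4,3)
Op 4: place WB@(1,4)
Op 5: place WB@(2,2)
Op 6: place WR@(3,3)
Per-piece attacks for W:
  WR@(1,2): attacks (1,3) (1,4) (1,1) (1,0) (2,2) (0,2) [ray(0,1) blocked at (1,4); ray(1,0) blocked at (2,2)]
  WB@(1,4): attacks (2,3) (3,2) (4,1) (0,3)
  WB@(2,2): attacks (3,3) (3,1) (4,0) (1,3) (0,4) (1,1) (0,0) [ray(1,1) blocked at (3,3); ray(-1,1) blocked at (0,4)]
  WR@(3,3): attacks (3,4) (3,2) (3,1) (3,0) (4,3) (2,3) (1,3) (0,3) [ray(1,0) blocked at (4,3)]
  WK@(4,3): attacks (4,4) (4,2) (3,3) (3,4) (3,2)
W attacks (0,2): yes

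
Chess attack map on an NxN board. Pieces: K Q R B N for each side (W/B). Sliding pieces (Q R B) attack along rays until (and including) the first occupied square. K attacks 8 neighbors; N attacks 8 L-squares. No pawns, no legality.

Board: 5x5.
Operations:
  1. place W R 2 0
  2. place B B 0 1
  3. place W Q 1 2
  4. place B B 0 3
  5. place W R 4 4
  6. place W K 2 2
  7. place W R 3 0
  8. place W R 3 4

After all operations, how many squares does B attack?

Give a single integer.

Op 1: place WR@(2,0)
Op 2: place BB@(0,1)
Op 3: place WQ@(1,2)
Op 4: place BB@(0,3)
Op 5: place WR@(4,4)
Op 6: place WK@(2,2)
Op 7: place WR@(3,0)
Op 8: place WR@(3,4)
Per-piece attacks for B:
  BB@(0,1): attacks (1,2) (1,0) [ray(1,1) blocked at (1,2)]
  BB@(0,3): attacks (1,4) (1,2) [ray(1,-1) blocked at (1,2)]
Union (3 distinct): (1,0) (1,2) (1,4)

Answer: 3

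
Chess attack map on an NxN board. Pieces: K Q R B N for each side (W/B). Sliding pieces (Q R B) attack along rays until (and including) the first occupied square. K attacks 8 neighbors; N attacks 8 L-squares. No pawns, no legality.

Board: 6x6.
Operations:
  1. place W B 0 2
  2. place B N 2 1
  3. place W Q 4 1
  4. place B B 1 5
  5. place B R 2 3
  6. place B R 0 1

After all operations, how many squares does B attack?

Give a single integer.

Op 1: place WB@(0,2)
Op 2: place BN@(2,1)
Op 3: place WQ@(4,1)
Op 4: place BB@(1,5)
Op 5: place BR@(2,3)
Op 6: place BR@(0,1)
Per-piece attacks for B:
  BR@(0,1): attacks (0,2) (0,0) (1,1) (2,1) [ray(0,1) blocked at (0,2); ray(1,0) blocked at (2,1)]
  BB@(1,5): attacks (2,4) (3,3) (4,2) (5,1) (0,4)
  BN@(2,1): attacks (3,3) (4,2) (1,3) (0,2) (4,0) (0,0)
  BR@(2,3): attacks (2,4) (2,5) (2,2) (2,1) (3,3) (4,3) (5,3) (1,3) (0,3) [ray(0,-1) blocked at (2,1)]
Union (16 distinct): (0,0) (0,2) (0,3) (0,4) (1,1) (1,3) (2,1) (2,2) (2,4) (2,5) (3,3) (4,0) (4,2) (4,3) (5,1) (5,3)

Answer: 16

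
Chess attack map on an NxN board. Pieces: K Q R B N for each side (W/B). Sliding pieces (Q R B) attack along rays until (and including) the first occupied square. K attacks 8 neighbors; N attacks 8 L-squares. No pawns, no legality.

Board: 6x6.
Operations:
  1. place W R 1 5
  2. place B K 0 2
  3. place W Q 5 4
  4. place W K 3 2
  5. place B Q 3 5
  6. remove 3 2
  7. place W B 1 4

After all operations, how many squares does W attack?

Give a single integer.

Answer: 20

Derivation:
Op 1: place WR@(1,5)
Op 2: place BK@(0,2)
Op 3: place WQ@(5,4)
Op 4: place WK@(3,2)
Op 5: place BQ@(3,5)
Op 6: remove (3,2)
Op 7: place WB@(1,4)
Per-piece attacks for W:
  WB@(1,4): attacks (2,5) (2,3) (3,2) (4,1) (5,0) (0,5) (0,3)
  WR@(1,5): attacks (1,4) (2,5) (3,5) (0,5) [ray(0,-1) blocked at (1,4); ray(1,0) blocked at (3,5)]
  WQ@(5,4): attacks (5,5) (5,3) (5,2) (5,1) (5,0) (4,4) (3,4) (2,4) (1,4) (4,5) (4,3) (3,2) (2,1) (1,0) [ray(-1,0) blocked at (1,4)]
Union (20 distinct): (0,3) (0,5) (1,0) (1,4) (2,1) (2,3) (2,4) (2,5) (3,2) (3,4) (3,5) (4,1) (4,3) (4,4) (4,5) (5,0) (5,1) (5,2) (5,3) (5,5)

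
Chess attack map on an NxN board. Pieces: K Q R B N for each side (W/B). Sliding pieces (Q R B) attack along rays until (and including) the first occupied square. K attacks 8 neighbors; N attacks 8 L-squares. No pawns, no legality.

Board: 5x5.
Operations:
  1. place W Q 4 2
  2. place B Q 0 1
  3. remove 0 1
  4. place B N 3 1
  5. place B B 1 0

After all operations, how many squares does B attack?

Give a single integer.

Answer: 7

Derivation:
Op 1: place WQ@(4,2)
Op 2: place BQ@(0,1)
Op 3: remove (0,1)
Op 4: place BN@(3,1)
Op 5: place BB@(1,0)
Per-piece attacks for B:
  BB@(1,0): attacks (2,1) (3,2) (4,3) (0,1)
  BN@(3,1): attacks (4,3) (2,3) (1,2) (1,0)
Union (7 distinct): (0,1) (1,0) (1,2) (2,1) (2,3) (3,2) (4,3)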